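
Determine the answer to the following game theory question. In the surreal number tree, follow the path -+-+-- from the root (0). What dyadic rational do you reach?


Sign expansion: -+-+--
Rule: track bounds (lo, hi), initially (-inf, +inf). On '+', the current value becomes lo and we move to the simplest number in (value, hi): value + 1 if hi = +inf, otherwise the midpoint (value + hi)/2. On '-', the current value becomes hi and we move to value - 1 if lo = -inf, otherwise the midpoint (lo + value)/2.
Start at 0.
Step 1: sign = -, move left. Bounds: (-inf, 0). Value = -1
Step 2: sign = +, move right. Bounds: (-1, 0). Value = -1/2
Step 3: sign = -, move left. Bounds: (-1, -1/2). Value = -3/4
Step 4: sign = +, move right. Bounds: (-3/4, -1/2). Value = -5/8
Step 5: sign = -, move left. Bounds: (-3/4, -5/8). Value = -11/16
Step 6: sign = -, move left. Bounds: (-3/4, -11/16). Value = -23/32
The surreal number with sign expansion -+-+-- is -23/32.

-23/32


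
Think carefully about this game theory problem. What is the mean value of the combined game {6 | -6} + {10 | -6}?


G1 = {6 | -6}, G2 = {10 | -6}
Each is a switch {a | b} with numbers a > b; its mean value is (a + b)/2, and mean value is additive over game sums: m(G1 + G2) = m(G1) + m(G2).
Mean of G1 = (6 + (-6))/2 = 0/2 = 0
Mean of G2 = (10 + (-6))/2 = 4/2 = 2
Mean of G1 + G2 = 0 + 2 = 2

2


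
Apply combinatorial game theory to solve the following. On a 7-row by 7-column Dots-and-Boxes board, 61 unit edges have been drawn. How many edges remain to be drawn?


Grid: 7 x 7 boxes, i.e. 8 rows and 8 columns of dots.
Horizontal edges: (rows + 1) * cols = 8 * 7 = 56
Vertical edges: rows * (cols + 1) = 7 * 8 = 56
Total edges: 56 + 56 = 112
Edges drawn: 61
Remaining: 112 - 61 = 51

51


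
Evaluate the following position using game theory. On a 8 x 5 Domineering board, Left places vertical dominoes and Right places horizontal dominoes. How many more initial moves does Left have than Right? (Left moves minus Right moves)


Board is 8 x 5 (rows x cols).
Left (vertical) placements: (rows-1) * cols = 7 * 5 = 35
Right (horizontal) placements: rows * (cols-1) = 8 * 4 = 32
Advantage = Left - Right = 35 - 32 = 3

3


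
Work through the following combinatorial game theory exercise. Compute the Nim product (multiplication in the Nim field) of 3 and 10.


Nim multiplication is bilinear over XOR: (u XOR v) * w = (u*w) XOR (v*w).
So we split each operand into its bit components and XOR the pairwise Nim products.
3 = 1 + 2 (as XOR of powers of 2).
10 = 2 + 8 (as XOR of powers of 2).
Using the standard Nim-product table on single bits:
  2*2 = 3,   2*4 = 8,   2*8 = 12,
  4*4 = 6,   4*8 = 11,  8*8 = 13,
and  1*x = x (identity), k*l = l*k (commutative).
Pairwise Nim products:
  1 * 2 = 2
  1 * 8 = 8
  2 * 2 = 3
  2 * 8 = 12
XOR them: 2 XOR 8 XOR 3 XOR 12 = 5.
Result: 3 * 10 = 5 (in Nim).

5


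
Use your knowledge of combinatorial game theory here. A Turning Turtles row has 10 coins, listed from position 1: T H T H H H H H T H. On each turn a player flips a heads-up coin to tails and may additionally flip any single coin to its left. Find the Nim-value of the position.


Coins: T H T H H H H H T H
Key fact: a single head at position k behaves exactly like a Nim heap of size k (turning it to T and optionally flipping a coin at j < k corresponds to moving the heap from k to j, or to 0), and heads combine as a disjunctive sum (two heads at the same place would cancel, matching j XOR j = 0). So the Nim-value is the XOR of the 1-indexed positions of the heads.
Face-up positions (1-indexed): [2, 4, 5, 6, 7, 8, 10]
XOR 0 with 2: 0 XOR 2 = 2
XOR 2 with 4: 2 XOR 4 = 6
XOR 6 with 5: 6 XOR 5 = 3
XOR 3 with 6: 3 XOR 6 = 5
XOR 5 with 7: 5 XOR 7 = 2
XOR 2 with 8: 2 XOR 8 = 10
XOR 10 with 10: 10 XOR 10 = 0
Nim-value = 0

0


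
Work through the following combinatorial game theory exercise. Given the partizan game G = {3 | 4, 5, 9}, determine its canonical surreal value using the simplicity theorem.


Left options: {3}, max = 3
Right options: {4, 5, 9}, min = 4
All options are numbers and max(Left) < min(Right), so by the simplicity theorem the value is the simplest (earliest-born) number strictly between 3 and 4.
No integer lies strictly between 3 and 4, so the value is the dyadic rational m/2^k in the interval with the smallest k (then m odd); search k = 1, 2, ...:
Denominator 2: 7/2 lies strictly between 3 and 4 -- found.
The simplest number in the interval is 7/2.
Game value = 7/2

7/2


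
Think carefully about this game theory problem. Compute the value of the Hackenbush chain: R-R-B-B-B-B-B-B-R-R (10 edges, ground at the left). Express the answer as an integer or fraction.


Edges (from ground): R-R-B-B-B-B-B-B-R-R
By Berlekamp's sign-expansion rule, a Blue-Red Hackenbush stalk has the value of the surreal number whose sign sequence is the edge sequence with B -> + and R -> -.
Sign sequence: --++++++--
Trace the sign expansion in the surreal number tree, starting from 0:
Edge 1: R (sign -) -> bounds (-inf, 0), value = -1
Edge 2: R (sign -) -> bounds (-inf, -1), value = -2
Edge 3: B (sign +) -> bounds (-2, -1), value = -3/2
Edge 4: B (sign +) -> bounds (-3/2, -1), value = -5/4
Edge 5: B (sign +) -> bounds (-5/4, -1), value = -9/8
Edge 6: B (sign +) -> bounds (-9/8, -1), value = -17/16
Edge 7: B (sign +) -> bounds (-17/16, -1), value = -33/32
Edge 8: B (sign +) -> bounds (-33/32, -1), value = -65/64
Edge 9: R (sign -) -> bounds (-33/32, -65/64), value = -131/128
Edge 10: R (sign -) -> bounds (-33/32, -131/128), value = -263/256
Game value = -263/256

-263/256


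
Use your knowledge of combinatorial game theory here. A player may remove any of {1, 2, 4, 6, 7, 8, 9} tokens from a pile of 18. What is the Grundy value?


The subtraction set is S = {1, 2, 4, 6, 7, 8, 9}.
G(k) = mex{ G(k - s) : s in S, s <= k }. We compute iteratively: G(0) = 0.
G(1) = mex({0}) = 1
G(2) = mex({0, 1}) = 2
G(3) = mex({1, 2}) = 0
G(4) = mex({0, 2}) = 1
G(5) = mex({0, 1}) = 2
G(6) = mex({0, 1, 2}) = 3
G(7) = mex({0, 1, 2, 3}) = 4
G(8) = mex({0, 1, 2, 3, 4}) = 5
G(9) = mex({0, 1, 2, 4, 5}) = 3
G(10) = mex({0, 1, 2, 3, 5}) = 4
G(11) = mex({0, 1, 2, 3, 4}) = 5
G(12) = mex({0, 1, 2, 3, 4, 5}) = 6
G(13) = mex({1, 2, 3, 4, 5, 6}) = 0
G(14) = mex({0, 2, 3, 4, 5, 6}) = 1
G(15) = mex({0, 1, 3, 4, 5}) = 2
G(16) = mex({1, 2, 3, 4, 5, 6}) = 0
G(17) = mex({0, 2, 3, 4, 5}) = 1
G(18) = mex({0, 1, 3, 4, 5, 6}) = 2
Therefore G(18) = 2.

2


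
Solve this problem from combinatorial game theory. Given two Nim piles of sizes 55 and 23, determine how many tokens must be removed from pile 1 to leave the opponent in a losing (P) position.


Piles: 55 and 23
Current XOR: 55 XOR 23 = 32 (non-zero, so this is an N-position).
To make the XOR zero, we need to find a move that balances the piles.
For pile 1 (size 55): target = 55 XOR 32 = 23
We reduce pile 1 from 55 to 23.
Tokens removed: 55 - 23 = 32
Verification: 23 XOR 23 = 0

32


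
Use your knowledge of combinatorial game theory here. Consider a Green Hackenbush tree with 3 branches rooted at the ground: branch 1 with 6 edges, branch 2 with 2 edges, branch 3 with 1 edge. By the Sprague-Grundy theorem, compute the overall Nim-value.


The tree has 3 branches from the ground vertex.
In Green Hackenbush, the Nim-value of a simple path of length k is k.
Branch 1: length 6, Nim-value = 6
Branch 2: length 2, Nim-value = 2
Branch 3: length 1, Nim-value = 1
Total Nim-value = XOR of all branch values:
0 XOR 6 = 6
6 XOR 2 = 4
4 XOR 1 = 5
Nim-value of the tree = 5

5


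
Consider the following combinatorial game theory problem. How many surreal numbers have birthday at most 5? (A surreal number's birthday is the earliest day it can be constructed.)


Day 0: {|} = 0 is born. Count = 1.
Day n: the number of surreal numbers born by day n is 2^(n+1) - 1.
By day 0: 2^1 - 1 = 1
By day 1: 2^2 - 1 = 3
By day 2: 2^3 - 1 = 7
By day 3: 2^4 - 1 = 15
By day 4: 2^5 - 1 = 31
By day 5: 2^6 - 1 = 63
By day 5: 63 surreal numbers.

63


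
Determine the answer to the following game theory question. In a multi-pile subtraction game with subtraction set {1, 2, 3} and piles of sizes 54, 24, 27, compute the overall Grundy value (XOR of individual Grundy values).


Subtraction set: {1, 2, 3}
For this subtraction set, G(n) = n mod 4 (period = max + 1 = 4).
Pile 1 (size 54): G(54) = 54 mod 4 = 2
Pile 2 (size 24): G(24) = 24 mod 4 = 0
Pile 3 (size 27): G(27) = 27 mod 4 = 3
Total Grundy value = XOR of all: 2 XOR 0 XOR 3 = 1

1


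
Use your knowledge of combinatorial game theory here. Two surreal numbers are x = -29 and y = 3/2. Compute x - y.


x = -29, y = 3/2
Converting to common denominator: 2
x = -58/2, y = 3/2
x - y = -29 - 3/2 = -61/2

-61/2


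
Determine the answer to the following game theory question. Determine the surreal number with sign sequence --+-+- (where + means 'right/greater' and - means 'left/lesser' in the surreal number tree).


Sign expansion: --+-+-
Rule: track bounds (lo, hi), initially (-inf, +inf). On '+', the current value becomes lo and we move to the simplest number in (value, hi): value + 1 if hi = +inf, otherwise the midpoint (value + hi)/2. On '-', the current value becomes hi and we move to value - 1 if lo = -inf, otherwise the midpoint (lo + value)/2.
Start at 0.
Step 1: sign = -, move left. Bounds: (-inf, 0). Value = -1
Step 2: sign = -, move left. Bounds: (-inf, -1). Value = -2
Step 3: sign = +, move right. Bounds: (-2, -1). Value = -3/2
Step 4: sign = -, move left. Bounds: (-2, -3/2). Value = -7/4
Step 5: sign = +, move right. Bounds: (-7/4, -3/2). Value = -13/8
Step 6: sign = -, move left. Bounds: (-7/4, -13/8). Value = -27/16
The surreal number with sign expansion --+-+- is -27/16.

-27/16


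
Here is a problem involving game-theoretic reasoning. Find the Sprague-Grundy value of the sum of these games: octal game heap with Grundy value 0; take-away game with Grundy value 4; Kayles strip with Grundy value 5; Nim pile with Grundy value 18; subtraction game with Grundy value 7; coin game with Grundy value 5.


By the Sprague-Grundy theorem, the Grundy value of a sum of games is the XOR of individual Grundy values.
octal game heap: Grundy value = 0. Running XOR: 0 XOR 0 = 0
take-away game: Grundy value = 4. Running XOR: 0 XOR 4 = 4
Kayles strip: Grundy value = 5. Running XOR: 4 XOR 5 = 1
Nim pile: Grundy value = 18. Running XOR: 1 XOR 18 = 19
subtraction game: Grundy value = 7. Running XOR: 19 XOR 7 = 20
coin game: Grundy value = 5. Running XOR: 20 XOR 5 = 17
The combined Grundy value is 17.

17


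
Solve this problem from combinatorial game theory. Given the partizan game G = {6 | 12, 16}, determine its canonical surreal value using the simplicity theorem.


Left options: {6}, max = 6
Right options: {12, 16}, min = 12
All options are numbers and max(Left) < min(Right), so by the simplicity theorem the value is the simplest (earliest-born) number strictly between 6 and 12.
Integers 7 through 11 all lie strictly between 6 and 12.
Among integers, the simplest (lowest birthday = smallest |n|; 0 is born on day 0, +-n on day n) is 7.
No non-integer in the interval can be simpler: if x is a non-integer in the interval, then floor(x) or ceil(x) also lies in the interval (the interval contains an integer), and both are proper prefixes of x's sign expansion, i.e. born earlier. So the game value is 7.
Game value = 7

7


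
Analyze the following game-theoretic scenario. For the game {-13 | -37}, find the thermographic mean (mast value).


Game = {-13 | -37}, a switch {a | b} with numbers a > b.
Its thermograph has left wall a - t and right wall b + t, which meet at t = (a - b)/2, where both equal (a + b)/2. So the mast (mean value) is at (a + b)/2.
Mean = (-13 + (-37))/2 = -50/2 = -25

-25


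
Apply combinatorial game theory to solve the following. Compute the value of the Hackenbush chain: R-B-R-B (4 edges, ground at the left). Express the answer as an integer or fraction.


Edges (from ground): R-B-R-B
By Berlekamp's sign-expansion rule, a Blue-Red Hackenbush stalk has the value of the surreal number whose sign sequence is the edge sequence with B -> + and R -> -.
Sign sequence: -+-+
Trace the sign expansion in the surreal number tree, starting from 0:
Edge 1: R (sign -) -> bounds (-inf, 0), value = -1
Edge 2: B (sign +) -> bounds (-1, 0), value = -1/2
Edge 3: R (sign -) -> bounds (-1, -1/2), value = -3/4
Edge 4: B (sign +) -> bounds (-3/4, -1/2), value = -5/8
Game value = -5/8

-5/8


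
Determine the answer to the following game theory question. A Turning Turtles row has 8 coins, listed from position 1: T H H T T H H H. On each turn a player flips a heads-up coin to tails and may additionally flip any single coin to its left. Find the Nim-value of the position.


Coins: T H H T T H H H
Key fact: a single head at position k behaves exactly like a Nim heap of size k (turning it to T and optionally flipping a coin at j < k corresponds to moving the heap from k to j, or to 0), and heads combine as a disjunctive sum (two heads at the same place would cancel, matching j XOR j = 0). So the Nim-value is the XOR of the 1-indexed positions of the heads.
Face-up positions (1-indexed): [2, 3, 6, 7, 8]
XOR 0 with 2: 0 XOR 2 = 2
XOR 2 with 3: 2 XOR 3 = 1
XOR 1 with 6: 1 XOR 6 = 7
XOR 7 with 7: 7 XOR 7 = 0
XOR 0 with 8: 0 XOR 8 = 8
Nim-value = 8

8


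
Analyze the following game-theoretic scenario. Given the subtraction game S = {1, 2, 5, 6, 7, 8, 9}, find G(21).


The subtraction set is S = {1, 2, 5, 6, 7, 8, 9}.
G(k) = mex{ G(k - s) : s in S, s <= k }. We compute iteratively: G(0) = 0.
G(1) = mex({0}) = 1
G(2) = mex({0, 1}) = 2
G(3) = mex({1, 2}) = 0
G(4) = mex({0, 2}) = 1
G(5) = mex({0, 1}) = 2
G(6) = mex({0, 1, 2}) = 3
G(7) = mex({0, 1, 2, 3}) = 4
G(8) = mex({0, 1, 2, 3, 4}) = 5
G(9) = mex({0, 1, 2, 4, 5}) = 3
G(10) = mex({0, 1, 2, 3, 5}) = 4
G(11) = mex({0, 1, 2, 3, 4}) = 5
G(12) = mex({0, 1, 2, 3, 4, 5}) = 6
G(13) = mex({1, 2, 3, 4, 5, 6}) = 0
G(14) = mex({0, 2, 3, 4, 5, 6}) = 1
G(15) = mex({0, 1, 3, 4, 5}) = 2
G(16) = mex({1, 2, 3, 4, 5}) = 0
G(17) = mex({0, 2, 3, 4, 5, 6}) = 1
G(18) = mex({0, 1, 3, 4, 5, 6}) = 2
G(19) = mex({0, 1, 2, 4, 5, 6}) = 3
G(20) = mex({0, 1, 2, 3, 5, 6}) = 4
G(21) = mex({0, 1, 2, 3, 4, 6}) = 5
Therefore G(21) = 5.

5


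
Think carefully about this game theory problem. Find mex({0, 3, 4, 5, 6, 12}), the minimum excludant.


Set = {0, 3, 4, 5, 6, 12}
0 is in the set.
1 is NOT in the set. This is the mex.
mex = 1

1


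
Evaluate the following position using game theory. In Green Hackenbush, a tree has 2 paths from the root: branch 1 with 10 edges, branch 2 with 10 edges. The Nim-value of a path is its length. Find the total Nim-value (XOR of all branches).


The tree has 2 branches from the ground vertex.
In Green Hackenbush, the Nim-value of a simple path of length k is k.
Branch 1: length 10, Nim-value = 10
Branch 2: length 10, Nim-value = 10
Total Nim-value = XOR of all branch values:
0 XOR 10 = 10
10 XOR 10 = 0
Nim-value of the tree = 0

0


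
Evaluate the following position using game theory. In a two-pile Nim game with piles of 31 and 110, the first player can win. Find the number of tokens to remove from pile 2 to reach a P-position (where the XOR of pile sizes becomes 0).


Piles: 31 and 110
Current XOR: 31 XOR 110 = 113 (non-zero, so this is an N-position).
To make the XOR zero, we need to find a move that balances the piles.
For pile 2 (size 110): target = 110 XOR 113 = 31
We reduce pile 2 from 110 to 31.
Tokens removed: 110 - 31 = 79
Verification: 31 XOR 31 = 0

79


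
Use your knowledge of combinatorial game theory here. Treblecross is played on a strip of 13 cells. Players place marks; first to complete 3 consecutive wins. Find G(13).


Treblecross: place X on empty cells; 3-in-a-row wins.
Playing within two cells of an existing X lets the opponent win at once, so sensible play treats the cells i-2..i+2 around each X as dead. The player left with no safe cell loses, so this is a normal-play take-away game on strips of safe cells.
Placing X at cell i (0-indexed) of a strip of k safe cells leaves independent strips of sizes max(0, i-2) and max(0, k-i-3). Hence G(k) = mex{ G(max(0,i-2)) XOR G(max(0,k-i-3)) : 0 <= i < k }, with G(0) = 0.
G(1): splits (0,0):0^0=0 -> mex({0}) = 1
G(2): splits (0,0):0^0=0 -> mex({0}) = 1
G(3): splits (0,0):0^0=0 -> mex({0}) = 1
G(4): splits (0,1):0^1=1 (0,0):0^0=0 -> mex({0, 1}) = 2
G(5): splits (0,2):0^1=1 (0,1):0^1=1 (0,0):0^0=0 -> mex({0, 1}) = 2
G(6) = mex({1}) = 0
G(7) = mex({0, 1, 2}) = 3
G(8) = mex({0, 1, 2}) = 3
G(9) = mex({0, 2}) = 1
G(10) = mex({0, 2, 3}) = 1
G(11) = mex({0, 3}) = 1
G(12) = mex({1, 3}) = 0
G(13) = mex({0, 1, 2, 3}) = 4
Therefore G(13) = 4.

4


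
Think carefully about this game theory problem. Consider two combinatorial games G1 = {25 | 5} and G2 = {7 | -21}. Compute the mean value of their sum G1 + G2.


G1 = {25 | 5}, G2 = {7 | -21}
Each is a switch {a | b} with numbers a > b; its mean value is (a + b)/2, and mean value is additive over game sums: m(G1 + G2) = m(G1) + m(G2).
Mean of G1 = (25 + (5))/2 = 30/2 = 15
Mean of G2 = (7 + (-21))/2 = -14/2 = -7
Mean of G1 + G2 = 15 + -7 = 8

8


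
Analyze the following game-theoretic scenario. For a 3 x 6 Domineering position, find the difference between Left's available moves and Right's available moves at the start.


Board is 3 x 6 (rows x cols).
Left (vertical) placements: (rows-1) * cols = 2 * 6 = 12
Right (horizontal) placements: rows * (cols-1) = 3 * 5 = 15
Advantage = Left - Right = 12 - 15 = -3

-3


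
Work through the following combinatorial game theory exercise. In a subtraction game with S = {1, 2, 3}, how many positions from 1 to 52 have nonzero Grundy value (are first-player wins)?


Subtraction set S = {1, 2, 3}, so G(n) = n mod 4.
G(n) = 0 when n is a multiple of 4.
Multiples of 4 in [1, 52]: 13
N-positions (nonzero Grundy) = 52 - 13 = 39

39


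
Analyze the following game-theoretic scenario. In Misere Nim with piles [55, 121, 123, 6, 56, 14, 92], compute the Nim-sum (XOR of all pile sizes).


We need the XOR (exclusive or) of all pile sizes.
After XOR-ing pile 1 (size 55): 0 XOR 55 = 55
After XOR-ing pile 2 (size 121): 55 XOR 121 = 78
After XOR-ing pile 3 (size 123): 78 XOR 123 = 53
After XOR-ing pile 4 (size 6): 53 XOR 6 = 51
After XOR-ing pile 5 (size 56): 51 XOR 56 = 11
After XOR-ing pile 6 (size 14): 11 XOR 14 = 5
After XOR-ing pile 7 (size 92): 5 XOR 92 = 89
The Nim-value of this position is 89.

89


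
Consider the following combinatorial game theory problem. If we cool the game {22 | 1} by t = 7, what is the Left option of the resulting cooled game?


Original game: {22 | 1} (a switch {a | b} with a > b).
Cooling by t (for t below the temperature (a - b)/2 = 21/2) taxes each move by t: {a | b} cooled by t is {a - t | b + t}.
Cooling amount: t = 7
Cooled Left option: 22 - 7 = 15
Cooled Right option: 1 + 7 = 8
Cooled game: {15 | 8}
Left option = 15

15


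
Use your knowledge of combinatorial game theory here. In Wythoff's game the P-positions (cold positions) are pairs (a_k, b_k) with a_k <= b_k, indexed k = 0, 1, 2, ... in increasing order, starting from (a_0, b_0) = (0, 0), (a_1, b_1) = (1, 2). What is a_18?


By Wythoff's theorem, a_k = floor(k * phi) and b_k = floor(k * phi^2) = a_k + k, where phi = (1 + sqrt(5))/2 is the golden ratio.
phi = (1 + sqrt(5))/2 = 1.618034
k = 18
k * phi = 18 * 1.618034 = 29.124612
a_18 = floor(k * phi) = 29

29


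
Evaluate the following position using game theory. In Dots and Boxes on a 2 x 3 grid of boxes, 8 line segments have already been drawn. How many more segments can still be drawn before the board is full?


Grid: 2 x 3 boxes, i.e. 3 rows and 4 columns of dots.
Horizontal edges: (rows + 1) * cols = 3 * 3 = 9
Vertical edges: rows * (cols + 1) = 2 * 4 = 8
Total edges: 9 + 8 = 17
Edges drawn: 8
Remaining: 17 - 8 = 9

9


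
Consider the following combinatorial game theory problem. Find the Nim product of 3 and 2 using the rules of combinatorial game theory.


Nim multiplication is bilinear over XOR: (u XOR v) * w = (u*w) XOR (v*w).
So we split each operand into its bit components and XOR the pairwise Nim products.
3 = 1 + 2 (as XOR of powers of 2).
2 = 2 (as XOR of powers of 2).
Using the standard Nim-product table on single bits:
  2*2 = 3,   2*4 = 8,   2*8 = 12,
  4*4 = 6,   4*8 = 11,  8*8 = 13,
and  1*x = x (identity), k*l = l*k (commutative).
Pairwise Nim products:
  1 * 2 = 2
  2 * 2 = 3
XOR them: 2 XOR 3 = 1.
Result: 3 * 2 = 1 (in Nim).

1


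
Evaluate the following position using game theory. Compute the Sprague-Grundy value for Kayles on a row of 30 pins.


Kayles: a move removes 1 or 2 adjacent pins from a contiguous row.
Removing pins from a row of k leaves two independent rows (a, b) with a + b = k - 1 (one pin) or a + b = k - 2 (two pins); an end removal gives a = 0.
By Sprague-Grundy, G(k) = mex{ G(a) XOR G(b) } over all these splits. G(0) = 0.
G(1): splits (0,0):0^0=0 -> mex({0}) = 1
G(2): splits (0,1):0^1=1 (0,0):0^0=0 -> mex({0, 1}) = 2
G(3): splits (0,2):0^2=2 (1,1):1^1=0 (0,1):0^1=1 -> mex({0, 1, 2}) = 3
G(4): splits (0,3):0^3=3 (1,2):1^2=3 (0,2):0^2=2 (1,1):1^1=0 -> mex({0, 2, 3}) = 1
G(5): splits (0,4):0^1=1 (1,3):1^3=2 (2,2):2^2=0 (0,3):0^3=3 (1,2):1^2=3 -> mex({0, 1, 2, 3}) = 4
G(6) = mex({0, 1, 2, 4}) = 3
G(7) = mex({0, 1, 3, 4, 5}) = 2
G(8) = mex({0, 2, 3, 5, 6}) = 1
G(9) = mex({0, 1, 2, 3, 6, 7}) = 4
G(10) = mex({0, 1, 3, 4, 5, 7}) = 2
G(11) = mex({0, 1, 2, 3, 4, 5}) = 6
G(12) = mex({0, 1, 2, 3, 5, 6, 7}) = 4
G(13) = mex({0, 2, 3, 4, 6, 7}) = 1
G(14) = mex({0, 1, 4, 5, 6, 7}) = 2
G(15) = mex({0, 1, 2, 3, 4, 5, 6}) = 7
G(16) = mex({0, 2, 3, 5, 6, 7}) = 1
G(17) = mex({0, 1, 2, 3, 5, 6, 7}) = 4
G(18) = mex({0, 1, 2, 4, 5, 6}) = 3
G(19) = mex({0, 1, 3, 4, 5, 7}) = 2
G(20) = mex({0, 2, 3, 4, 5, 6, 7}) = 1
G(21) = mex({0, 1, 2, 3, 5, 6, 7}) = 4
G(22) = mex({0, 1, 2, 3, 4, 5, 7}) = 6
G(23) = mex({0, 1, 2, 3, 4, 5, 6}) = 7
G(24) = mex({0, 1, 2, 3, 5, 6, 7}) = 4
G(25) = mex({0, 2, 3, 4, 6, 7}) = 1
G(26) = mex({0, 1, 3, 4, 5, 6, 7}) = 2
G(27) = mex({0, 1, 2, 3, 4, 5, 6, 7}) = 8
G(28) = mex({0, 1, 2, 3, 4, 6, 7, 8}) = 5
G(29) = mex({0, 1, 2, 3, 5, 6, 7, 8, 9}) = 4
G(30) = mex({0, 1, 2, 3, 4, 5, 6, 9, 10}) = 7
Therefore G(30) = 7.

7


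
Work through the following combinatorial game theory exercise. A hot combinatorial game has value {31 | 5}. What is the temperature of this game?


The game is {31 | 5}, a switch {a | b} with numbers a > b.
Cooling {a | b} by t gives {a - t | b + t}, which stops being hot when a - t = b + t, i.e. at t = (a - b)/2. So the temperature of a switch is (a - b)/2.
Temperature = (Left option - Right option) / 2
= (31 - (5)) / 2
= 26 / 2
= 13

13


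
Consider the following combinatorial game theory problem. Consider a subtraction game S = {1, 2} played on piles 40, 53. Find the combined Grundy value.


Subtraction set: {1, 2}
For this subtraction set, G(n) = n mod 3 (period = max + 1 = 3).
Pile 1 (size 40): G(40) = 40 mod 3 = 1
Pile 2 (size 53): G(53) = 53 mod 3 = 2
Total Grundy value = XOR of all: 1 XOR 2 = 3

3


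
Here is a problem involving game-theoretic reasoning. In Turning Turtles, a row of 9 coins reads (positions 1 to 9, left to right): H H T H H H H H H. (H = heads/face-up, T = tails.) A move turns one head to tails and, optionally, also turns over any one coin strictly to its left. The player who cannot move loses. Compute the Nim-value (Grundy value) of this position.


Coins: H H T H H H H H H
Key fact: a single head at position k behaves exactly like a Nim heap of size k (turning it to T and optionally flipping a coin at j < k corresponds to moving the heap from k to j, or to 0), and heads combine as a disjunctive sum (two heads at the same place would cancel, matching j XOR j = 0). So the Nim-value is the XOR of the 1-indexed positions of the heads.
Face-up positions (1-indexed): [1, 2, 4, 5, 6, 7, 8, 9]
XOR 0 with 1: 0 XOR 1 = 1
XOR 1 with 2: 1 XOR 2 = 3
XOR 3 with 4: 3 XOR 4 = 7
XOR 7 with 5: 7 XOR 5 = 2
XOR 2 with 6: 2 XOR 6 = 4
XOR 4 with 7: 4 XOR 7 = 3
XOR 3 with 8: 3 XOR 8 = 11
XOR 11 with 9: 11 XOR 9 = 2
Nim-value = 2

2


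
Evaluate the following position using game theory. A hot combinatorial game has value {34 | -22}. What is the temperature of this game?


The game is {34 | -22}, a switch {a | b} with numbers a > b.
Cooling {a | b} by t gives {a - t | b + t}, which stops being hot when a - t = b + t, i.e. at t = (a - b)/2. So the temperature of a switch is (a - b)/2.
Temperature = (Left option - Right option) / 2
= (34 - (-22)) / 2
= 56 / 2
= 28

28


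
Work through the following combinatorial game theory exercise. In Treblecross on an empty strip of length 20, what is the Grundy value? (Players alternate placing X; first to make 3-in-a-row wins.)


Treblecross: place X on empty cells; 3-in-a-row wins.
Playing within two cells of an existing X lets the opponent win at once, so sensible play treats the cells i-2..i+2 around each X as dead. The player left with no safe cell loses, so this is a normal-play take-away game on strips of safe cells.
Placing X at cell i (0-indexed) of a strip of k safe cells leaves independent strips of sizes max(0, i-2) and max(0, k-i-3). Hence G(k) = mex{ G(max(0,i-2)) XOR G(max(0,k-i-3)) : 0 <= i < k }, with G(0) = 0.
G(1): splits (0,0):0^0=0 -> mex({0}) = 1
G(2): splits (0,0):0^0=0 -> mex({0}) = 1
G(3): splits (0,0):0^0=0 -> mex({0}) = 1
G(4): splits (0,1):0^1=1 (0,0):0^0=0 -> mex({0, 1}) = 2
G(5): splits (0,2):0^1=1 (0,1):0^1=1 (0,0):0^0=0 -> mex({0, 1}) = 2
G(6) = mex({1}) = 0
G(7) = mex({0, 1, 2}) = 3
G(8) = mex({0, 1, 2}) = 3
G(9) = mex({0, 2}) = 1
G(10) = mex({0, 2, 3}) = 1
G(11) = mex({0, 3}) = 1
G(12) = mex({1, 3}) = 0
G(13) = mex({0, 1, 2, 3}) = 4
G(14) = mex({0, 1, 2}) = 3
G(15) = mex({0, 1, 2}) = 3
G(16) = mex({0, 1, 2, 4}) = 3
G(17) = mex({0, 1, 3, 4}) = 2
G(18) = mex({0, 1, 3, 4}) = 2
G(19) = mex({0, 1, 3, 5}) = 2
G(20) = mex({0, 1, 2, 3, 5}) = 4
Therefore G(20) = 4.

4


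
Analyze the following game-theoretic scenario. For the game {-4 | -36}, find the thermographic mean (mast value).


Game = {-4 | -36}, a switch {a | b} with numbers a > b.
Its thermograph has left wall a - t and right wall b + t, which meet at t = (a - b)/2, where both equal (a + b)/2. So the mast (mean value) is at (a + b)/2.
Mean = (-4 + (-36))/2 = -40/2 = -20

-20


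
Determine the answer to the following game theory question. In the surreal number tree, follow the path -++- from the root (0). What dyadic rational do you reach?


Sign expansion: -++-
Rule: track bounds (lo, hi), initially (-inf, +inf). On '+', the current value becomes lo and we move to the simplest number in (value, hi): value + 1 if hi = +inf, otherwise the midpoint (value + hi)/2. On '-', the current value becomes hi and we move to value - 1 if lo = -inf, otherwise the midpoint (lo + value)/2.
Start at 0.
Step 1: sign = -, move left. Bounds: (-inf, 0). Value = -1
Step 2: sign = +, move right. Bounds: (-1, 0). Value = -1/2
Step 3: sign = +, move right. Bounds: (-1/2, 0). Value = -1/4
Step 4: sign = -, move left. Bounds: (-1/2, -1/4). Value = -3/8
The surreal number with sign expansion -++- is -3/8.

-3/8


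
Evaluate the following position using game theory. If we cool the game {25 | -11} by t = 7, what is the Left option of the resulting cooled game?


Original game: {25 | -11} (a switch {a | b} with a > b).
Cooling by t (for t below the temperature (a - b)/2 = 18) taxes each move by t: {a | b} cooled by t is {a - t | b + t}.
Cooling amount: t = 7
Cooled Left option: 25 - 7 = 18
Cooled Right option: -11 + 7 = -4
Cooled game: {18 | -4}
Left option = 18

18


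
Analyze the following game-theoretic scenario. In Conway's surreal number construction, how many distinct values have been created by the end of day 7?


Day 0: {|} = 0 is born. Count = 1.
Day n: the number of surreal numbers born by day n is 2^(n+1) - 1.
By day 0: 2^1 - 1 = 1
By day 1: 2^2 - 1 = 3
By day 2: 2^3 - 1 = 7
By day 3: 2^4 - 1 = 15
By day 4: 2^5 - 1 = 31
By day 5: 2^6 - 1 = 63
By day 6: 2^7 - 1 = 127
By day 7: 2^8 - 1 = 255
By day 7: 255 surreal numbers.

255


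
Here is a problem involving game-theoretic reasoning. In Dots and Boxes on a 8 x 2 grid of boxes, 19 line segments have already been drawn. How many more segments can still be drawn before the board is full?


Grid: 8 x 2 boxes, i.e. 9 rows and 3 columns of dots.
Horizontal edges: (rows + 1) * cols = 9 * 2 = 18
Vertical edges: rows * (cols + 1) = 8 * 3 = 24
Total edges: 18 + 24 = 42
Edges drawn: 19
Remaining: 42 - 19 = 23

23


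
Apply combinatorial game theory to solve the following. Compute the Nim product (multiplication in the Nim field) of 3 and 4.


Nim multiplication is bilinear over XOR: (u XOR v) * w = (u*w) XOR (v*w).
So we split each operand into its bit components and XOR the pairwise Nim products.
3 = 1 + 2 (as XOR of powers of 2).
4 = 4 (as XOR of powers of 2).
Using the standard Nim-product table on single bits:
  2*2 = 3,   2*4 = 8,   2*8 = 12,
  4*4 = 6,   4*8 = 11,  8*8 = 13,
and  1*x = x (identity), k*l = l*k (commutative).
Pairwise Nim products:
  1 * 4 = 4
  2 * 4 = 8
XOR them: 4 XOR 8 = 12.
Result: 3 * 4 = 12 (in Nim).

12


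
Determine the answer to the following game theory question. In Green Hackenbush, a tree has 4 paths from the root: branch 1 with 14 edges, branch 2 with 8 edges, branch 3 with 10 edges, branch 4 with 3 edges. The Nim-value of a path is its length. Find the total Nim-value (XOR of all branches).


The tree has 4 branches from the ground vertex.
In Green Hackenbush, the Nim-value of a simple path of length k is k.
Branch 1: length 14, Nim-value = 14
Branch 2: length 8, Nim-value = 8
Branch 3: length 10, Nim-value = 10
Branch 4: length 3, Nim-value = 3
Total Nim-value = XOR of all branch values:
0 XOR 14 = 14
14 XOR 8 = 6
6 XOR 10 = 12
12 XOR 3 = 15
Nim-value of the tree = 15

15


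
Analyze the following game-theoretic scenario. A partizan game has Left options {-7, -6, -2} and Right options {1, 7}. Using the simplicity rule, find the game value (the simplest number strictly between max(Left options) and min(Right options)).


Left options: {-7, -6, -2}, max = -2
Right options: {1, 7}, min = 1
All options are numbers and max(Left) < min(Right), so by the simplicity theorem the value is the simplest (earliest-born) number strictly between -2 and 1.
Integers -1 through 0 all lie strictly between -2 and 1.
Among integers, the simplest (lowest birthday = smallest |n|; 0 is born on day 0, +-n on day n) is 0.
No non-integer in the interval can be simpler: if x is a non-integer in the interval, then floor(x) or ceil(x) also lies in the interval (the interval contains an integer), and both are proper prefixes of x's sign expansion, i.e. born earlier. So the game value is 0.
Game value = 0

0


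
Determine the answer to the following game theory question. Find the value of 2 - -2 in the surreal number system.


x = 2, y = -2
x - y = 2 - -2 = 4

4


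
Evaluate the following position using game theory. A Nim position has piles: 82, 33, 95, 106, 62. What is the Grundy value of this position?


We need the XOR (exclusive or) of all pile sizes.
After XOR-ing pile 1 (size 82): 0 XOR 82 = 82
After XOR-ing pile 2 (size 33): 82 XOR 33 = 115
After XOR-ing pile 3 (size 95): 115 XOR 95 = 44
After XOR-ing pile 4 (size 106): 44 XOR 106 = 70
After XOR-ing pile 5 (size 62): 70 XOR 62 = 120
The Nim-value of this position is 120.

120


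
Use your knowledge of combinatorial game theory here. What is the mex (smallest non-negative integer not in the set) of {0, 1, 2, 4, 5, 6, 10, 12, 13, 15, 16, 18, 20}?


Set = {0, 1, 2, 4, 5, 6, 10, 12, 13, 15, 16, 18, 20}
0 is in the set.
1 is in the set.
2 is in the set.
3 is NOT in the set. This is the mex.
mex = 3

3


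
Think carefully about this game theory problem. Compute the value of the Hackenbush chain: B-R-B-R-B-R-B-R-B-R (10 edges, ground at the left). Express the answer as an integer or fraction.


Edges (from ground): B-R-B-R-B-R-B-R-B-R
By Berlekamp's sign-expansion rule, a Blue-Red Hackenbush stalk has the value of the surreal number whose sign sequence is the edge sequence with B -> + and R -> -.
Sign sequence: +-+-+-+-+-
Trace the sign expansion in the surreal number tree, starting from 0:
Edge 1: B (sign +) -> bounds (0, +inf), value = 1
Edge 2: R (sign -) -> bounds (0, 1), value = 1/2
Edge 3: B (sign +) -> bounds (1/2, 1), value = 3/4
Edge 4: R (sign -) -> bounds (1/2, 3/4), value = 5/8
Edge 5: B (sign +) -> bounds (5/8, 3/4), value = 11/16
Edge 6: R (sign -) -> bounds (5/8, 11/16), value = 21/32
Edge 7: B (sign +) -> bounds (21/32, 11/16), value = 43/64
Edge 8: R (sign -) -> bounds (21/32, 43/64), value = 85/128
Edge 9: B (sign +) -> bounds (85/128, 43/64), value = 171/256
Edge 10: R (sign -) -> bounds (85/128, 171/256), value = 341/512
Game value = 341/512

341/512


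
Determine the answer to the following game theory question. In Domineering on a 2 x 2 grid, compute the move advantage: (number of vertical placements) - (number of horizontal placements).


Board is 2 x 2 (rows x cols).
Left (vertical) placements: (rows-1) * cols = 1 * 2 = 2
Right (horizontal) placements: rows * (cols-1) = 2 * 1 = 2
Advantage = Left - Right = 2 - 2 = 0

0


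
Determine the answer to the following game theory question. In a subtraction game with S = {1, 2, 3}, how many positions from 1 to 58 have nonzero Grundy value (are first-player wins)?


Subtraction set S = {1, 2, 3}, so G(n) = n mod 4.
G(n) = 0 when n is a multiple of 4.
Multiples of 4 in [1, 58]: 14
N-positions (nonzero Grundy) = 58 - 14 = 44

44


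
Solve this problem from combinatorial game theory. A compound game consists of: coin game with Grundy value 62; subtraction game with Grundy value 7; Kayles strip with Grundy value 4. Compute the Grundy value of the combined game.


By the Sprague-Grundy theorem, the Grundy value of a sum of games is the XOR of individual Grundy values.
coin game: Grundy value = 62. Running XOR: 0 XOR 62 = 62
subtraction game: Grundy value = 7. Running XOR: 62 XOR 7 = 57
Kayles strip: Grundy value = 4. Running XOR: 57 XOR 4 = 61
The combined Grundy value is 61.

61


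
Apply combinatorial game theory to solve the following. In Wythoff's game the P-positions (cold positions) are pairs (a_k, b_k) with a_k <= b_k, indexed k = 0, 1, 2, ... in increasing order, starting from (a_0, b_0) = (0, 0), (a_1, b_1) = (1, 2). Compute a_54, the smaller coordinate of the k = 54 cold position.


By Wythoff's theorem, a_k = floor(k * phi) and b_k = floor(k * phi^2) = a_k + k, where phi = (1 + sqrt(5))/2 is the golden ratio.
phi = (1 + sqrt(5))/2 = 1.618034
k = 54
k * phi = 54 * 1.618034 = 87.373835
a_54 = floor(k * phi) = 87

87


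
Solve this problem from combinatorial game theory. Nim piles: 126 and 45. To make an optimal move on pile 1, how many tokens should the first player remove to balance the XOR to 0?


Piles: 126 and 45
Current XOR: 126 XOR 45 = 83 (non-zero, so this is an N-position).
To make the XOR zero, we need to find a move that balances the piles.
For pile 1 (size 126): target = 126 XOR 83 = 45
We reduce pile 1 from 126 to 45.
Tokens removed: 126 - 45 = 81
Verification: 45 XOR 45 = 0

81


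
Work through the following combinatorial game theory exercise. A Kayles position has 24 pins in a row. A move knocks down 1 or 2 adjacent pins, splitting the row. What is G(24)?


Kayles: a move removes 1 or 2 adjacent pins from a contiguous row.
Removing pins from a row of k leaves two independent rows (a, b) with a + b = k - 1 (one pin) or a + b = k - 2 (two pins); an end removal gives a = 0.
By Sprague-Grundy, G(k) = mex{ G(a) XOR G(b) } over all these splits. G(0) = 0.
G(1): splits (0,0):0^0=0 -> mex({0}) = 1
G(2): splits (0,1):0^1=1 (0,0):0^0=0 -> mex({0, 1}) = 2
G(3): splits (0,2):0^2=2 (1,1):1^1=0 (0,1):0^1=1 -> mex({0, 1, 2}) = 3
G(4): splits (0,3):0^3=3 (1,2):1^2=3 (0,2):0^2=2 (1,1):1^1=0 -> mex({0, 2, 3}) = 1
G(5): splits (0,4):0^1=1 (1,3):1^3=2 (2,2):2^2=0 (0,3):0^3=3 (1,2):1^2=3 -> mex({0, 1, 2, 3}) = 4
G(6) = mex({0, 1, 2, 4}) = 3
G(7) = mex({0, 1, 3, 4, 5}) = 2
G(8) = mex({0, 2, 3, 5, 6}) = 1
G(9) = mex({0, 1, 2, 3, 6, 7}) = 4
G(10) = mex({0, 1, 3, 4, 5, 7}) = 2
G(11) = mex({0, 1, 2, 3, 4, 5}) = 6
G(12) = mex({0, 1, 2, 3, 5, 6, 7}) = 4
G(13) = mex({0, 2, 3, 4, 6, 7}) = 1
G(14) = mex({0, 1, 4, 5, 6, 7}) = 2
G(15) = mex({0, 1, 2, 3, 4, 5, 6}) = 7
G(16) = mex({0, 2, 3, 5, 6, 7}) = 1
G(17) = mex({0, 1, 2, 3, 5, 6, 7}) = 4
G(18) = mex({0, 1, 2, 4, 5, 6}) = 3
G(19) = mex({0, 1, 3, 4, 5, 7}) = 2
G(20) = mex({0, 2, 3, 4, 5, 6, 7}) = 1
G(21) = mex({0, 1, 2, 3, 5, 6, 7}) = 4
G(22) = mex({0, 1, 2, 3, 4, 5, 7}) = 6
G(23) = mex({0, 1, 2, 3, 4, 5, 6}) = 7
G(24) = mex({0, 1, 2, 3, 5, 6, 7}) = 4
Therefore G(24) = 4.

4


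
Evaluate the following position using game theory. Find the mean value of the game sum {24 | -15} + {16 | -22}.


G1 = {24 | -15}, G2 = {16 | -22}
Each is a switch {a | b} with numbers a > b; its mean value is (a + b)/2, and mean value is additive over game sums: m(G1 + G2) = m(G1) + m(G2).
Mean of G1 = (24 + (-15))/2 = 9/2 = 9/2
Mean of G2 = (16 + (-22))/2 = -6/2 = -3
Mean of G1 + G2 = 9/2 + -3 = 3/2

3/2


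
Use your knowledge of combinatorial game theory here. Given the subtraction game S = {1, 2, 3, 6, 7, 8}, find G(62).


The subtraction set is S = {1, 2, 3, 6, 7, 8}.
G(k) = mex{ G(k - s) : s in S, s <= k }. We compute iteratively: G(0) = 0.
G(1) = mex({0}) = 1
G(2) = mex({0, 1}) = 2
G(3) = mex({0, 1, 2}) = 3
G(4) = mex({1, 2, 3}) = 0
G(5) = mex({0, 2, 3}) = 1
G(6) = mex({0, 1, 3}) = 2
G(7) = mex({0, 1, 2}) = 3
G(8) = mex({0, 1, 2, 3}) = 4
G(9) = mex({1, 2, 3, 4}) = 0
G(10) = mex({0, 2, 3, 4}) = 1
G(11) = mex({0, 1, 3, 4}) = 2
G(12) = mex({0, 1, 2}) = 3
G(13) = mex({1, 2, 3}) = 0
G(14) = mex({0, 2, 3, 4}) = 1
G(15) = mex({0, 1, 3, 4}) = 2
G(16) = mex({0, 1, 2, 4}) = 3
Observe that G(9)..G(16) = 0, 1, 2, 3, 0, 1, 2, 3 repeats G(0)..G(7) = 0, 1, 2, 3, 0, 1, 2, 3.
For k >= max(S) = 8, G(k) is determined by the previous 8 values G(k-8)..G(k-1); a window of 8 consecutive values has recurred shifted by 9, so by induction G(k + 9) = G(k) for all k >= 0: the sequence is periodic from the start with period 9.
One period: G(0..8) = 0, 1, 2, 3, 0, 1, 2, 3, 4.
62 mod 9 = 8, so G(62) = G(8) = 4.

4


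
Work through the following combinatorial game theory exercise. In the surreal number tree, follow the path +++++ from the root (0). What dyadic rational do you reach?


Sign expansion: +++++
Rule: track bounds (lo, hi), initially (-inf, +inf). On '+', the current value becomes lo and we move to the simplest number in (value, hi): value + 1 if hi = +inf, otherwise the midpoint (value + hi)/2. On '-', the current value becomes hi and we move to value - 1 if lo = -inf, otherwise the midpoint (lo + value)/2.
Start at 0.
Step 1: sign = +, move right. Bounds: (0, +inf). Value = 1
Step 2: sign = +, move right. Bounds: (1, +inf). Value = 2
Step 3: sign = +, move right. Bounds: (2, +inf). Value = 3
Step 4: sign = +, move right. Bounds: (3, +inf). Value = 4
Step 5: sign = +, move right. Bounds: (4, +inf). Value = 5
The surreal number with sign expansion +++++ is 5.

5


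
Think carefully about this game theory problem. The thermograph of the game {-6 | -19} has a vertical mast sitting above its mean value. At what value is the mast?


Game = {-6 | -19}, a switch {a | b} with numbers a > b.
Its thermograph has left wall a - t and right wall b + t, which meet at t = (a - b)/2, where both equal (a + b)/2. So the mast (mean value) is at (a + b)/2.
Mean = (-6 + (-19))/2 = -25/2 = -25/2

-25/2


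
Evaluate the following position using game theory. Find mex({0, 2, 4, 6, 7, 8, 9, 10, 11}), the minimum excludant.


Set = {0, 2, 4, 6, 7, 8, 9, 10, 11}
0 is in the set.
1 is NOT in the set. This is the mex.
mex = 1

1


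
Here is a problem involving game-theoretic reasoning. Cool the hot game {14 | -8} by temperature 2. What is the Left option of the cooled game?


Original game: {14 | -8} (a switch {a | b} with a > b).
Cooling by t (for t below the temperature (a - b)/2 = 11) taxes each move by t: {a | b} cooled by t is {a - t | b + t}.
Cooling amount: t = 2
Cooled Left option: 14 - 2 = 12
Cooled Right option: -8 + 2 = -6
Cooled game: {12 | -6}
Left option = 12

12
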